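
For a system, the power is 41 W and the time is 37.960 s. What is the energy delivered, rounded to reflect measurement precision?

1.6 × 10³ J

energy delivered = 41 W × 37.960 s = 1556.36 J.
41 has 2 significant figures; 37.960 has 5.
Division/multiplication keeps the fewest: 2 significant figures.
Rounded: 1.6 × 10³ J.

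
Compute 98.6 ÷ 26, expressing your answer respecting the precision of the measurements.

98.6 ÷ 26 = 3.79230769231…
Multiplication/division keeps the fewest significant figures: 98.6 → 3 s.f., 26 → 2 s.f.; limit is 2.
Rounded to 2 significant figures: 3.8.

3.8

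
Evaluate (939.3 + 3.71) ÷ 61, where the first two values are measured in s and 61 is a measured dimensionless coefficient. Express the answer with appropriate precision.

15 s

939.3 s + 3.71 s = 943.01 s; the sum is limited to 1 decimal place (4 s.f.).
Carrying full precision, 943.01 ÷ 61 = 15.4591803279… s; 61 has 2 s.f., so the result keeps min(4, 2) = 2 s.f.
Rounded to 2 significant figures: 15 s.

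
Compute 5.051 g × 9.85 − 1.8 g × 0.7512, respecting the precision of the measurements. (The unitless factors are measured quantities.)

48.4 g

5.051 × 9.85 = 49.75235 → 49.8 g (3 s.f., last digit at the 10^-1 place).
1.8 × 0.7512 = 1.35216 → 1.4 g (2 s.f., last digit at the 10^-1 place).
Difference: 48.40019 g; keep the coarser place, 10^-1.
Result: 48.4 g.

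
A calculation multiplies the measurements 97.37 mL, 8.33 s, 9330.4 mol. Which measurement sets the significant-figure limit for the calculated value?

8.33 s

97.37 mL → 4 s.f.; 8.33 s → 3 s.f.; 9330.4 mol → 5 s.f.
The fewest is 3 significant figures, from 8.33 s.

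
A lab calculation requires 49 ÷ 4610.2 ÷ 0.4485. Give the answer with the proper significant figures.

0.024

49 ÷ 4610.2 ÷ 0.4485 = 0.023698118471…
Multiplication/division keeps the fewest significant figures: 49 → 2 s.f., 4610.2 → 5 s.f., 0.4485 → 4 s.f.; limit is 2.
Rounded to 2 significant figures: 0.024.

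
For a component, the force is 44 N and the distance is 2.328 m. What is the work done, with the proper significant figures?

1.0 × 10² J

work done = 44 N × 2.328 m = 102.432 J.
44 has 2 significant figures; 2.328 has 4.
Division/multiplication keeps the fewest: 2 significant figures.
Rounded: 1.0 × 10² J.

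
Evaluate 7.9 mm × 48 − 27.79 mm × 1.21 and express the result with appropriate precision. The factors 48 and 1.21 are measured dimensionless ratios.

7.9 × 48 = 379.2 → 3.8 × 10² mm (2 s.f., last digit at the 10^1 place).
27.79 × 1.21 = 33.6259 → 33.6 mm (3 s.f., last digit at the 10^-1 place).
Difference: 345.5741 mm; keep the coarser place, 10^1.
Result: 3.5 × 10² mm.

3.5 × 10² mm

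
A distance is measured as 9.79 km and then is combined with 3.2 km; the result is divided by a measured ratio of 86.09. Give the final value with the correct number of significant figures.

0.151 km

9.79 km + 3.2 km = 12.99 km; the sum is limited to 1 decimal place (3 s.f.).
Carrying full precision, 12.99 ÷ 86.09 = 0.150888604948… km; 86.09 has 4 s.f., so the result keeps min(3, 4) = 3 s.f.
Rounded to 3 significant figures: 0.151 km.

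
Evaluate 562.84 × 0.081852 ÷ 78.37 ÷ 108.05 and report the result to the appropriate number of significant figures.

0.005441

562.84 × 0.081852 ÷ 78.37 ÷ 108.05 = 0.00544051023878…
Multiplication/division keeps the fewest significant figures: 562.84 → 5 s.f., 0.081852 → 5 s.f., 78.37 → 4 s.f., 108.05 → 5 s.f.; limit is 4.
Rounded to 4 significant figures: 0.005441.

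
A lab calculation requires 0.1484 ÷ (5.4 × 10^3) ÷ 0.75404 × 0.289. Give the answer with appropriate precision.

1.1 × 10^-5

0.1484 ÷ (5.4 × 10^3) ÷ 0.75404 × 0.289 = 0.0000105327942127…
Multiplication/division keeps the fewest significant figures: 0.1484 → 4 s.f., 5.4 × 10^3 → 2 s.f., 0.75404 → 5 s.f., 0.289 → 3 s.f.; limit is 2.
Rounded to 2 significant figures: 1.1 × 10^-5.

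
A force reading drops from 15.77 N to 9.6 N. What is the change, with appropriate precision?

6.2 N

15.77 N − 9.6 N = 6.17 N.
Addition/subtraction keeps the fewest decimal places: 15.77 → 2 decimal places, 9.6 → 1 decimal place; limit is 1.
Rounded to 1 decimal place: 6.2 N.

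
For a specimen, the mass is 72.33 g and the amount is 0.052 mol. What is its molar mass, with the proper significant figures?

1.4 × 10³ g/mol

molar mass = 72.33 g ÷ 0.052 mol = 1390.96153846… g/mol.
72.33 has 4 significant figures; 0.052 has 2.
Division/multiplication keeps the fewest: 2 significant figures.
Rounded: 1.4 × 10³ g/mol.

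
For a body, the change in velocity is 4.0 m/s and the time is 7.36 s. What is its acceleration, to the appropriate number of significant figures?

0.54 m/s²

acceleration = 4.0 m/s ÷ 7.36 s = 0.54347826087… m/s².
4.0 has 2 significant figures; 7.36 has 3.
Division/multiplication keeps the fewest: 2 significant figures.
Rounded: 0.54 m/s².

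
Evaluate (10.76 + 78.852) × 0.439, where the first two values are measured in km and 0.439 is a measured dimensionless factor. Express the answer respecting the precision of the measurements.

10.76 km + 78.852 km = 89.612 km; the sum is limited to 2 decimal places (4 s.f.).
Carrying full precision, 89.612 × 0.439 = 39.339668 km; 0.439 has 3 s.f., so the result keeps min(4, 3) = 3 s.f.
Rounded to 3 significant figures: 39.3 km.

39.3 km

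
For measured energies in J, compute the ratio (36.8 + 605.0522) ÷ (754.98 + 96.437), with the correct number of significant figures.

7.539 × 10⁻¹

36.8 + 605.0522 = 641.8522, limited to 1 d.p. → 4 s.f.; 754.98 + 96.437 = 851.417, limited to 2 d.p. → 5 s.f.
Carrying full precision, 641.8522 ÷ 851.417 = 0.753863500494…; keep min(4, 5) = 4 s.f.
Rounded to 4 significant figures: 7.539 × 10⁻¹.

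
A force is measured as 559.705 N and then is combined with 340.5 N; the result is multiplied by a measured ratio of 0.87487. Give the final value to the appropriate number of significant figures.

7.876 × 10^2 N

559.705 N + 340.5 N = 900.205 N; the sum is limited to 1 decimal place (4 s.f.).
Carrying full precision, 900.205 × 0.87487 = 787.56234835 N; 0.87487 has 5 s.f., so the result keeps min(4, 5) = 4 s.f.
Rounded to 4 significant figures: 7.876 × 10^2 N.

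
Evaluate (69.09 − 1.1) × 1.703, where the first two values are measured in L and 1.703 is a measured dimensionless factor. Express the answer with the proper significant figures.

116 L

69.09 L − 1.1 L = 67.99 L; the difference is limited to 1 decimal place (3 s.f.).
Carrying full precision, 67.99 × 1.703 = 115.78697 L; 1.703 has 4 s.f., so the result keeps min(3, 4) = 3 s.f.
Rounded to 3 significant figures: 116 L.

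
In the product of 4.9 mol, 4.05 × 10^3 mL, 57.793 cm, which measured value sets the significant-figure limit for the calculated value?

4.9 mol

4.9 mol → 2 s.f.; 4.05 × 10^3 mL → 3 s.f.; 57.793 cm → 5 s.f.
The fewest is 2 significant figures, from 4.9 mol.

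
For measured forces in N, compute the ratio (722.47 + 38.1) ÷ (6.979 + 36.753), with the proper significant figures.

17.39

722.47 + 38.1 = 760.57, limited to 1 d.p. → 4 s.f.; 6.979 + 36.753 = 43.732, limited to 3 d.p. → 5 s.f.
Carrying full precision, 760.57 ÷ 43.732 = 17.3916125492…; keep min(4, 5) = 4 s.f.
Rounded to 4 significant figures: 17.39.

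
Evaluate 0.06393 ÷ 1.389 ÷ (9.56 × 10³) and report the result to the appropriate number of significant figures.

4.81 × 10⁻⁶

0.06393 ÷ 1.389 ÷ (9.56 × 10³) = 0.00000481442656136…
Multiplication/division keeps the fewest significant figures: 0.06393 → 4 s.f., 1.389 → 4 s.f., 9.56 × 10³ → 3 s.f.; limit is 3.
Rounded to 3 significant figures: 4.81 × 10⁻⁶.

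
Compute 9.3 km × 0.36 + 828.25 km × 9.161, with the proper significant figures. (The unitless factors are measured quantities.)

7591 km

9.3 × 0.36 = 3.348 → 3.3 km (2 s.f., last digit at the 10^-1 place).
828.25 × 9.161 = 7587.59825 → 7.588 × 10³ km (4 s.f., last digit at the 10^0 place).
Sum: 7590.94625 km; keep the coarser place, 10^0.
Result: 7591 km.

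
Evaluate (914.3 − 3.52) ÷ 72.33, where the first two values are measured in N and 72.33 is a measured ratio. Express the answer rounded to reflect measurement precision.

12.59 N

914.3 N − 3.52 N = 910.78 N; the difference is limited to 1 decimal place (4 s.f.).
Carrying full precision, 910.78 ÷ 72.33 = 12.5920088483… N; 72.33 has 4 s.f., so the result keeps min(4, 4) = 4 s.f.
Rounded to 4 significant figures: 12.59 N.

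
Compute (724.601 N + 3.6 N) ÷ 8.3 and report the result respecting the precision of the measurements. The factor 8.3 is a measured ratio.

724.601 N + 3.6 N = 728.201 N; the sum is limited to 1 decimal place (4 s.f.).
Carrying full precision, 728.201 ÷ 8.3 = 87.735060241… N; 8.3 has 2 s.f., so the result keeps min(4, 2) = 2 s.f.
Rounded to 2 significant figures: 88 N.

88 N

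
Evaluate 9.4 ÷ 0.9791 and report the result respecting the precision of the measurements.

9.4 ÷ 0.9791 = 9.60065366153…
Multiplication/division keeps the fewest significant figures: 9.4 → 2 s.f., 0.9791 → 4 s.f.; limit is 2.
Rounded to 2 significant figures: 9.6.

9.6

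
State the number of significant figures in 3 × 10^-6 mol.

1

3 × 10^-6: in scientific notation every digit of the coefficient is significant.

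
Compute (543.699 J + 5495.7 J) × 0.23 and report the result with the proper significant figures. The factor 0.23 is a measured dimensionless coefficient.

543.699 J + 5495.7 J = 6039.399 J; the sum is limited to 1 decimal place (5 s.f.).
Carrying full precision, 6039.399 × 0.23 = 1389.06177 J; 0.23 has 2 s.f., so the result keeps min(5, 2) = 2 s.f.
Rounded to 2 significant figures: 1.4 × 10^3 J.

1.4 × 10^3 J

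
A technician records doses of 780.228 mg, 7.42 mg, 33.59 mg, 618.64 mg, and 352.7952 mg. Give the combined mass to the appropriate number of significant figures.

780.228 mg + 7.42 mg + 33.59 mg + 618.64 mg + 352.7952 mg = 1792.6732 mg.
Addition/subtraction keeps the fewest decimal places: 780.228 → 3 decimal places, 7.42 → 2 decimal places, 33.59 → 2 decimal places, 618.64 → 2 decimal places, 352.7952 → 4 decimal places; limit is 2.
Rounded to 2 decimal places: 1792.67 mg.

1792.67 mg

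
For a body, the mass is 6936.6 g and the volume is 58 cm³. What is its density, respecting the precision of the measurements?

density = 6936.6 g ÷ 58 cm³ = 119.596551724… g/cm³.
6936.6 has 5 significant figures; 58 has 2.
Division/multiplication keeps the fewest: 2 significant figures.
Rounded: 1.2 × 10² g/cm³.

1.2 × 10² g/cm³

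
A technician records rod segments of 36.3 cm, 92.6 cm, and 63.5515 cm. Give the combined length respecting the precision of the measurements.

36.3 cm + 92.6 cm + 63.5515 cm = 192.4515 cm.
Addition/subtraction keeps the fewest decimal places: 36.3 → 1 decimal place, 92.6 → 1 decimal place, 63.5515 → 4 decimal places; limit is 1.
Rounded to 1 decimal place: 192.5 cm.

192.5 cm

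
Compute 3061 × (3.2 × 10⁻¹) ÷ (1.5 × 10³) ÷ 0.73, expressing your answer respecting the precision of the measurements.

0.89

3061 × (3.2 × 10⁻¹) ÷ (1.5 × 10³) ÷ 0.73 = 0.894538812785…
Multiplication/division keeps the fewest significant figures: 3061 → 4 s.f., 3.2 × 10⁻¹ → 2 s.f., 1.5 × 10³ → 2 s.f., 0.73 → 2 s.f.; limit is 2.
Rounded to 2 significant figures: 0.89.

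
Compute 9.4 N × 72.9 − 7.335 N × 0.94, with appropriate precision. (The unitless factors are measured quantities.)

6.8 × 10² N

9.4 × 72.9 = 685.26 → 6.9 × 10² N (2 s.f., last digit at the 10^1 place).
7.335 × 0.94 = 6.8949 → 6.9 N (2 s.f., last digit at the 10^-1 place).
Difference: 678.3651 N; keep the coarser place, 10^1.
Result: 6.8 × 10² N.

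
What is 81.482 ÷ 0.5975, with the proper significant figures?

136.4

81.482 ÷ 0.5975 = 136.371548117…
Multiplication/division keeps the fewest significant figures: 81.482 → 5 s.f., 0.5975 → 4 s.f.; limit is 4.
Rounded to 4 significant figures: 136.4.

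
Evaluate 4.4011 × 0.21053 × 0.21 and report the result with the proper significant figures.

4.4011 × 0.21053 × 0.21 = 0.19457835243
Multiplication/division keeps the fewest significant figures: 4.4011 → 5 s.f., 0.21053 → 5 s.f., 0.21 → 2 s.f.; limit is 2.
Rounded to 2 significant figures: 0.19.

0.19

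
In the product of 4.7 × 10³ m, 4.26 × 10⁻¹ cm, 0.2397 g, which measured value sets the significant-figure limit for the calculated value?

4.7 × 10³ m

4.7 × 10³ m → 2 s.f.; 4.26 × 10⁻¹ cm → 3 s.f.; 0.2397 g → 4 s.f.
The fewest is 2 significant figures, from 4.7 × 10³ m.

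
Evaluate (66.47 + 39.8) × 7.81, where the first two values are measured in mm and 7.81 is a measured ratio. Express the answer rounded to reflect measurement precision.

66.47 mm + 39.8 mm = 106.27 mm; the sum is limited to 1 decimal place (4 s.f.).
Carrying full precision, 106.27 × 7.81 = 829.9687 mm; 7.81 has 3 s.f., so the result keeps min(4, 3) = 3 s.f.
Rounded to 3 significant figures: 8.30 × 10² mm.

8.30 × 10² mm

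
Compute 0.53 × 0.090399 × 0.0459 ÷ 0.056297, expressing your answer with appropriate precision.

0.53 × 0.090399 × 0.0459 ÷ 0.056297 = 0.039063120113…
Multiplication/division keeps the fewest significant figures: 0.53 → 2 s.f., 0.090399 → 5 s.f., 0.0459 → 3 s.f., 0.056297 → 5 s.f.; limit is 2.
Rounded to 2 significant figures: 0.039.

0.039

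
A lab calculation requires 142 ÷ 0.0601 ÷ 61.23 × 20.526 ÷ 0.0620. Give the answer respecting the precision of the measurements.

142 ÷ 0.0601 ÷ 61.23 × 20.526 ÷ 0.0620 = 12775.0393936…
Multiplication/division keeps the fewest significant figures: 142 → 3 s.f., 0.0601 → 3 s.f., 61.23 → 4 s.f., 20.526 → 5 s.f., 0.0620 → 3 s.f.; limit is 3.
Rounded to 3 significant figures: 1.28 × 10⁴.

1.28 × 10⁴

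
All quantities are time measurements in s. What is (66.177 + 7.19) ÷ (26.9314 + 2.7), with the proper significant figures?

2.48

66.177 + 7.19 = 73.367, limited to 2 d.p. → 4 s.f.; 26.9314 + 2.7 = 29.6314, limited to 1 d.p. → 3 s.f.
Carrying full precision, 73.367 ÷ 29.6314 = 2.4759883097…; keep min(4, 3) = 3 s.f.
Rounded to 3 significant figures: 2.48.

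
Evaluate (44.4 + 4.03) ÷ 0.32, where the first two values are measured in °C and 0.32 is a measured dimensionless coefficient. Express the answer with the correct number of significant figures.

44.4 °C + 4.03 °C = 48.43 °C; the sum is limited to 1 decimal place (3 s.f.).
Carrying full precision, 48.43 ÷ 0.32 = 151.34375 °C; 0.32 has 2 s.f., so the result keeps min(3, 2) = 2 s.f.
Rounded to 2 significant figures: 1.5 × 10² °C.

1.5 × 10² °C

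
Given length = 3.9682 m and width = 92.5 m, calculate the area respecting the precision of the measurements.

367 m²

area = 3.9682 m × 92.5 m = 367.0585 m².
3.9682 has 5 significant figures; 92.5 has 3.
Division/multiplication keeps the fewest: 3 significant figures.
Rounded: 367 m².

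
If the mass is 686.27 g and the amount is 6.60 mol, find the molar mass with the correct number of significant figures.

104 g/mol

molar mass = 686.27 g ÷ 6.60 mol = 103.98030303… g/mol.
686.27 has 5 significant figures; 6.60 has 3.
Division/multiplication keeps the fewest: 3 significant figures.
Rounded: 104 g/mol.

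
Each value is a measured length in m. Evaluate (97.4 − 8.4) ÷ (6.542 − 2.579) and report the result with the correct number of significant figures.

97.4 − 8.4 = 89.0, limited to 1 d.p. → 3 s.f.; 6.542 − 2.579 = 3.963, limited to 3 d.p. → 4 s.f.
Carrying full precision, 89.0 ÷ 3.963 = 22.4577340399…; keep min(3, 4) = 3 s.f.
Rounded to 3 significant figures: 22.5.

22.5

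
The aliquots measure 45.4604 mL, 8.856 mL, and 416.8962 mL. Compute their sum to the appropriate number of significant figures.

4.71213 × 10² mL

45.4604 mL + 8.856 mL + 416.8962 mL = 471.2126 mL.
Addition/subtraction keeps the fewest decimal places: 45.4604 → 4 decimal places, 8.856 → 3 decimal places, 416.8962 → 4 decimal places; limit is 3.
Rounded to 3 decimal places: 4.71213 × 10² mL.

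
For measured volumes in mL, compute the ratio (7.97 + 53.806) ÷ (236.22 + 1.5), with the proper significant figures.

7.97 + 53.806 = 61.776, limited to 2 d.p. → 4 s.f.; 236.22 + 1.5 = 237.72, limited to 1 d.p. → 4 s.f.
Carrying full precision, 61.776 ÷ 237.72 = 0.259868753155…; keep min(4, 4) = 4 s.f.
Rounded to 4 significant figures: 0.2599.

0.2599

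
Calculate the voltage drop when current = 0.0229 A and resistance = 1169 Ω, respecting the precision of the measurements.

voltage drop = 0.0229 A × 1169 Ω = 26.7701 V.
0.0229 has 3 significant figures; 1169 has 4.
Division/multiplication keeps the fewest: 3 significant figures.
Rounded: 26.8 V.

26.8 V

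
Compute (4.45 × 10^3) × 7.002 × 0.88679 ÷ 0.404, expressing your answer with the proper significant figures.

(4.45 × 10^3) × 7.002 × 0.88679 ÷ 0.404 = 68394.5567599…
Multiplication/division keeps the fewest significant figures: 4.45 × 10^3 → 3 s.f., 7.002 → 4 s.f., 0.88679 → 5 s.f., 0.404 → 3 s.f.; limit is 3.
Rounded to 3 significant figures: 6.84 × 10^4.

6.84 × 10^4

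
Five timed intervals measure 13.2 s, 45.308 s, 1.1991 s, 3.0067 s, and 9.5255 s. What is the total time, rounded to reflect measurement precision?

72.2 s

13.2 s + 45.308 s + 1.1991 s + 3.0067 s + 9.5255 s = 72.2393 s.
Addition/subtraction keeps the fewest decimal places: 13.2 → 1 decimal place, 45.308 → 3 decimal places, 1.1991 → 4 decimal places, 3.0067 → 4 decimal places, 9.5255 → 4 decimal places; limit is 1.
Rounded to 1 decimal place: 72.2 s.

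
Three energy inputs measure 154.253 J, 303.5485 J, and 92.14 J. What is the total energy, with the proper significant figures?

549.94 J

154.253 J + 303.5485 J + 92.14 J = 549.9415 J.
Addition/subtraction keeps the fewest decimal places: 154.253 → 3 decimal places, 303.5485 → 4 decimal places, 92.14 → 2 decimal places; limit is 2.
Rounded to 2 decimal places: 549.94 J.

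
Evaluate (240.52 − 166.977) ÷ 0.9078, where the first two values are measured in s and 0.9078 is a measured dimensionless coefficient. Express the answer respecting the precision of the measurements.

81.01 s

240.52 s − 166.977 s = 73.543 s; the difference is limited to 2 decimal places (4 s.f.).
Carrying full precision, 73.543 ÷ 0.9078 = 81.0123375193… s; 0.9078 has 4 s.f., so the result keeps min(4, 4) = 4 s.f.
Rounded to 4 significant figures: 81.01 s.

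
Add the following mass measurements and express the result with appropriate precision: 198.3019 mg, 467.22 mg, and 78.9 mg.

744.4 mg

198.3019 mg + 467.22 mg + 78.9 mg = 744.4219 mg.
Addition/subtraction keeps the fewest decimal places: 198.3019 → 4 decimal places, 467.22 → 2 decimal places, 78.9 → 1 decimal place; limit is 1.
Rounded to 1 decimal place: 744.4 mg.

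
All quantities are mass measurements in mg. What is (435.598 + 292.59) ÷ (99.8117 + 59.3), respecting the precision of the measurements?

4.577

435.598 + 292.59 = 728.188, limited to 2 d.p. → 5 s.f.; 99.8117 + 59.3 = 159.1117, limited to 1 d.p. → 4 s.f.
Carrying full precision, 728.188 ÷ 159.1117 = 4.57658362019…; keep min(5, 4) = 4 s.f.
Rounded to 4 significant figures: 4.577.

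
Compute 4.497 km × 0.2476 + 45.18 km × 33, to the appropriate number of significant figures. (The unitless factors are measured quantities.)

4.497 × 0.2476 = 1.1134572 → 1.113 km (4 s.f., last digit at the 10^-3 place).
45.18 × 33 = 1490.94 → 1.5 × 10³ km (2 s.f., last digit at the 10^2 place).
Sum: 1492.0534572 km; keep the coarser place, 10^2.
Result: 1.5 × 10³ km.

1.5 × 10³ km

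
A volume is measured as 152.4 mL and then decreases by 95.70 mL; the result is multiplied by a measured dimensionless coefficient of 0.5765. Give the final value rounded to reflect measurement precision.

32.7 mL

152.4 mL − 95.70 mL = 56.70 mL; the difference is limited to 1 decimal place (3 s.f.).
Carrying full precision, 56.70 × 0.5765 = 32.68755 mL; 0.5765 has 4 s.f., so the result keeps min(3, 4) = 3 s.f.
Rounded to 3 significant figures: 32.7 mL.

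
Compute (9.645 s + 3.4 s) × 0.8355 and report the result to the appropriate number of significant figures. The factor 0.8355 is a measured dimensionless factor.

9.645 s + 3.4 s = 13.045 s; the sum is limited to 1 decimal place (3 s.f.).
Carrying full precision, 13.045 × 0.8355 = 10.8990975 s; 0.8355 has 4 s.f., so the result keeps min(3, 4) = 3 s.f.
Rounded to 3 significant figures: 10.9 s.

10.9 s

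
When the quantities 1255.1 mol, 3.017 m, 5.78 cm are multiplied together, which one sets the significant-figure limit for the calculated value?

1255.1 mol → 5 s.f.; 3.017 m → 4 s.f.; 5.78 cm → 3 s.f.
The fewest is 3 significant figures, from 5.78 cm.

5.78 cm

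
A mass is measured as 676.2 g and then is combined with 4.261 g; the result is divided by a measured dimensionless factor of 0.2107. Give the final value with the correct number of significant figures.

3.230 × 10^3 g

676.2 g + 4.261 g = 680.461 g; the sum is limited to 1 decimal place (4 s.f.).
Carrying full precision, 680.461 ÷ 0.2107 = 3229.52539155… g; 0.2107 has 4 s.f., so the result keeps min(4, 4) = 4 s.f.
Rounded to 4 significant figures: 3.230 × 10^3 g.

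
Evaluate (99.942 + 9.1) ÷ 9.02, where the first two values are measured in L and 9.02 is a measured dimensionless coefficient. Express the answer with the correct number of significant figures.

12.1 L

99.942 L + 9.1 L = 109.042 L; the sum is limited to 1 decimal place (4 s.f.).
Carrying full precision, 109.042 ÷ 9.02 = 12.0889135255… L; 9.02 has 3 s.f., so the result keeps min(4, 3) = 3 s.f.
Rounded to 3 significant figures: 12.1 L.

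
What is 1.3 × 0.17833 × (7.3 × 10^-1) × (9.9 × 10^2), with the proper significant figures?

1.7 × 10^2

1.3 × 0.17833 × (7.3 × 10^-1) × (9.9 × 10^2) = 167.5428183
Multiplication/division keeps the fewest significant figures: 1.3 → 2 s.f., 0.17833 → 5 s.f., 7.3 × 10^-1 → 2 s.f., 9.9 × 10^2 → 2 s.f.; limit is 2.
Rounded to 2 significant figures: 1.7 × 10^2.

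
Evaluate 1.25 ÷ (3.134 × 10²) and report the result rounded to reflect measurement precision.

1.25 ÷ (3.134 × 10²) = 0.00398851308232…
Multiplication/division keeps the fewest significant figures: 1.25 → 3 s.f., 3.134 × 10² → 4 s.f.; limit is 3.
Rounded to 3 significant figures: 0.00399.

0.00399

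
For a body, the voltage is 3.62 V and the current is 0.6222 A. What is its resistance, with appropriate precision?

5.82 Ω

resistance = 3.62 V ÷ 0.6222 A = 5.81806493089… Ω.
3.62 has 3 significant figures; 0.6222 has 4.
Division/multiplication keeps the fewest: 3 significant figures.
Rounded: 5.82 Ω.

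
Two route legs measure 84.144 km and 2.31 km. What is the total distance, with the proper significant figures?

84.144 km + 2.31 km = 86.454 km.
Addition/subtraction keeps the fewest decimal places: 84.144 → 3 decimal places, 2.31 → 2 decimal places; limit is 2.
Rounded to 2 decimal places: 86.45 km.

86.45 km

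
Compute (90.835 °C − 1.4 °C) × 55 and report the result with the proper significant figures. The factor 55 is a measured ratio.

4.9 × 10^3 °C

90.835 °C − 1.4 °C = 89.435 °C; the difference is limited to 1 decimal place (3 s.f.).
Carrying full precision, 89.435 × 55 = 4918.925 °C; 55 has 2 s.f., so the result keeps min(3, 2) = 2 s.f.
Rounded to 2 significant figures: 4.9 × 10^3 °C.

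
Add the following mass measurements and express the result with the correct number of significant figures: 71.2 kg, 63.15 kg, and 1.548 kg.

71.2 kg + 63.15 kg + 1.548 kg = 135.898 kg.
Addition/subtraction keeps the fewest decimal places: 71.2 → 1 decimal place, 63.15 → 2 decimal places, 1.548 → 3 decimal places; limit is 1.
Rounded to 1 decimal place: 135.9 kg.

135.9 kg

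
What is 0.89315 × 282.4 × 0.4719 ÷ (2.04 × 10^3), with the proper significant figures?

0.89315 × 282.4 × 0.4719 ÷ (2.04 × 10^3) = 0.0583457067471…
Multiplication/division keeps the fewest significant figures: 0.89315 → 5 s.f., 282.4 → 4 s.f., 0.4719 → 4 s.f., 2.04 × 10^3 → 3 s.f.; limit is 3.
Rounded to 3 significant figures: 0.0583.

0.0583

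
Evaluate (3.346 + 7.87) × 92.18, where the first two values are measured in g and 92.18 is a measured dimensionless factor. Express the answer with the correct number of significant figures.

3.346 g + 7.87 g = 11.216 g; the sum is limited to 2 decimal places (4 s.f.).
Carrying full precision, 11.216 × 92.18 = 1033.89088 g; 92.18 has 4 s.f., so the result keeps min(4, 4) = 4 s.f.
Rounded to 4 significant figures: 1034 g.

1034 g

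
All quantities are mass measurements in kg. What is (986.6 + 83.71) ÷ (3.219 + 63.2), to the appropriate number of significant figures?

986.6 + 83.71 = 1070.31, limited to 1 d.p. → 5 s.f.; 3.219 + 63.2 = 66.419, limited to 1 d.p. → 3 s.f.
Carrying full precision, 1070.31 ÷ 66.419 = 16.1145154248…; keep min(5, 3) = 3 s.f.
Rounded to 3 significant figures: 16.1.

16.1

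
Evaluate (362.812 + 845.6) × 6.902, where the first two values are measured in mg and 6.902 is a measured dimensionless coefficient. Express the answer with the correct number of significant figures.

8.340 × 10^3 mg

362.812 mg + 845.6 mg = 1208.412 mg; the sum is limited to 1 decimal place (5 s.f.).
Carrying full precision, 1208.412 × 6.902 = 8340.459624 mg; 6.902 has 4 s.f., so the result keeps min(5, 4) = 4 s.f.
Rounded to 4 significant figures: 8.340 × 10^3 mg.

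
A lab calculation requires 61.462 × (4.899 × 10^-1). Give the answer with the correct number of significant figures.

61.462 × (4.899 × 10^-1) = 30.1102338
Multiplication/division keeps the fewest significant figures: 61.462 → 5 s.f., 4.899 × 10^-1 → 4 s.f.; limit is 4.
Rounded to 4 significant figures: 30.11.

30.11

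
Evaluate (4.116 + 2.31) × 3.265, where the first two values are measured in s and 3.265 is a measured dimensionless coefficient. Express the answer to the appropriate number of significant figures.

4.116 s + 2.31 s = 6.426 s; the sum is limited to 2 decimal places (3 s.f.).
Carrying full precision, 6.426 × 3.265 = 20.98089 s; 3.265 has 4 s.f., so the result keeps min(3, 4) = 3 s.f.
Rounded to 3 significant figures: 21.0 s.

21.0 s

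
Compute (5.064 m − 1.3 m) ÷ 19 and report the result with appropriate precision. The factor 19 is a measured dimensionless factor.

0.20 m

5.064 m − 1.3 m = 3.764 m; the difference is limited to 1 decimal place (2 s.f.).
Carrying full precision, 3.764 ÷ 19 = 0.198105263158… m; 19 has 2 s.f., so the result keeps min(2, 2) = 2 s.f.
Rounded to 2 significant figures: 0.20 m.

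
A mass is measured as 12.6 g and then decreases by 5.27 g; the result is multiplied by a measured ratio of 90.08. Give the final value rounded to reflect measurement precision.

12.6 g − 5.27 g = 7.33 g; the difference is limited to 1 decimal place (2 s.f.).
Carrying full precision, 7.33 × 90.08 = 660.2864 g; 90.08 has 4 s.f., so the result keeps min(2, 4) = 2 s.f.
Rounded to 2 significant figures: 6.6 × 10^2 g.

6.6 × 10^2 g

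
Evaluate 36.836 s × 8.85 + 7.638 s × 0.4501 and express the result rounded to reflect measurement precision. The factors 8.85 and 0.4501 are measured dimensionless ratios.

36.836 × 8.85 = 325.9986 → 326 s (3 s.f., last digit at the 10^0 place).
7.638 × 0.4501 = 3.4378638 → 3.438 s (4 s.f., last digit at the 10^-3 place).
Sum: 329.4364638 s; keep the coarser place, 10^0.
Result: 329 s.

329 s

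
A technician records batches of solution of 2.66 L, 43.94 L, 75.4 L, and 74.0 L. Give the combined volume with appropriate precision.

2.66 L + 43.94 L + 75.4 L + 74.0 L = 196.00 L.
Addition/subtraction keeps the fewest decimal places: 2.66 → 2 decimal places, 43.94 → 2 decimal places, 75.4 → 1 decimal place, 74.0 → 1 decimal place; limit is 1.
Rounded to 1 decimal place: 196.0 L.

196.0 L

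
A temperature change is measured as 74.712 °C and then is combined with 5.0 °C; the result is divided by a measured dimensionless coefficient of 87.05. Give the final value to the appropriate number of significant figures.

0.916 °C

74.712 °C + 5.0 °C = 79.712 °C; the sum is limited to 1 decimal place (3 s.f.).
Carrying full precision, 79.712 ÷ 87.05 = 0.91570361861… °C; 87.05 has 4 s.f., so the result keeps min(3, 4) = 3 s.f.
Rounded to 3 significant figures: 0.916 °C.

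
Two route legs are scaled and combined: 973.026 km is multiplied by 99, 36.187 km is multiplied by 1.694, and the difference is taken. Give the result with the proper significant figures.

973.026 × 99 = 96329.574 → 9.6 × 10^4 km (2 s.f., last digit at the 10^3 place).
36.187 × 1.694 = 61.300778 → 61.30 km (4 s.f., last digit at the 10^-2 place).
Difference: 96268.273222 km; keep the coarser place, 10^3.
Result: 9.6 × 10^4 km.

9.6 × 10^4 km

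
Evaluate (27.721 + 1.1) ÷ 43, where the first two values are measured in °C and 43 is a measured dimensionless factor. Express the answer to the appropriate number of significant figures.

27.721 °C + 1.1 °C = 28.821 °C; the sum is limited to 1 decimal place (3 s.f.).
Carrying full precision, 28.821 ÷ 43 = 0.670255813953… °C; 43 has 2 s.f., so the result keeps min(3, 2) = 2 s.f.
Rounded to 2 significant figures: 0.67 °C.

0.67 °C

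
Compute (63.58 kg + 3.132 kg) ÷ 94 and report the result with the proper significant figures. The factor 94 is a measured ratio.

63.58 kg + 3.132 kg = 66.712 kg; the sum is limited to 2 decimal places (4 s.f.).
Carrying full precision, 66.712 ÷ 94 = 0.70970212766… kg; 94 has 2 s.f., so the result keeps min(4, 2) = 2 s.f.
Rounded to 2 significant figures: 0.71 kg.

0.71 kg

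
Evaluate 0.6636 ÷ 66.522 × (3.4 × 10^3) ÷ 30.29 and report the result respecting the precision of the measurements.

1.1

0.6636 ÷ 66.522 × (3.4 × 10^3) ÷ 30.29 = 1.11974910283…
Multiplication/division keeps the fewest significant figures: 0.6636 → 4 s.f., 66.522 → 5 s.f., 3.4 × 10^3 → 2 s.f., 30.29 → 4 s.f.; limit is 2.
Rounded to 2 significant figures: 1.1.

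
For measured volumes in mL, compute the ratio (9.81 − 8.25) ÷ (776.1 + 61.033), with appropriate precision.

9.81 − 8.25 = 1.56, limited to 2 d.p. → 3 s.f.; 776.1 + 61.033 = 837.133, limited to 1 d.p. → 4 s.f.
Carrying full precision, 1.56 ÷ 837.133 = 0.00186350317094…; keep min(3, 4) = 3 s.f.
Rounded to 3 significant figures: 0.00186.

0.00186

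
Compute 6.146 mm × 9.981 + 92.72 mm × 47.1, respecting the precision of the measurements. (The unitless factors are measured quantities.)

6.146 × 9.981 = 61.343226 → 61.34 mm (4 s.f., last digit at the 10^-2 place).
92.72 × 47.1 = 4367.112 → 4.37 × 10³ mm (3 s.f., last digit at the 10^1 place).
Sum: 4428.455226 mm; keep the coarser place, 10^1.
Result: 4.43 × 10³ mm.

4.43 × 10³ mm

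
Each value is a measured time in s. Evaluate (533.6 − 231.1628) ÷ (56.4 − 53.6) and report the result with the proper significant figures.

1.1 × 10²

533.6 − 231.1628 = 302.4372, limited to 1 d.p. → 4 s.f.; 56.4 − 53.6 = 2.8, limited to 1 d.p. → 2 s.f.
Carrying full precision, 302.4372 ÷ 2.8 = 108.013285714…; keep min(4, 2) = 2 s.f.
Rounded to 2 significant figures: 1.1 × 10².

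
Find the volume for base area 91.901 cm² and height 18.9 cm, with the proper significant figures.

1.74 × 10³ cm³

volume = 91.901 cm² × 18.9 cm = 1736.9289 cm³.
91.901 has 5 significant figures; 18.9 has 3.
Division/multiplication keeps the fewest: 3 significant figures.
Rounded: 1.74 × 10³ cm³.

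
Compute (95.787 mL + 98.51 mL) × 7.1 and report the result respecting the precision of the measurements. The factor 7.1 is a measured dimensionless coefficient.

95.787 mL + 98.51 mL = 194.297 mL; the sum is limited to 2 decimal places (5 s.f.).
Carrying full precision, 194.297 × 7.1 = 1379.5087 mL; 7.1 has 2 s.f., so the result keeps min(5, 2) = 2 s.f.
Rounded to 2 significant figures: 1.4 × 10³ mL.

1.4 × 10³ mL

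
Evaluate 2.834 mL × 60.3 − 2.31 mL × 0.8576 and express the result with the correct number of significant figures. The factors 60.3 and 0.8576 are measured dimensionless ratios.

169 mL

2.834 × 60.3 = 170.8902 → 171 mL (3 s.f., last digit at the 10^0 place).
2.31 × 0.8576 = 1.981056 → 1.98 mL (3 s.f., last digit at the 10^-2 place).
Difference: 168.909144 mL; keep the coarser place, 10^0.
Result: 169 mL.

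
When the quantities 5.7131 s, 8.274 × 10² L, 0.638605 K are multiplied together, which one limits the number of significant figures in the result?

8.274 × 10² L

5.7131 s → 5 s.f.; 8.274 × 10² L → 4 s.f.; 0.638605 K → 6 s.f.
The fewest is 4 significant figures, from 8.274 × 10² L.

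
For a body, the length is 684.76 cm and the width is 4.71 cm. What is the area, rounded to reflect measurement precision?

3.23 × 10^3 cm²

area = 684.76 cm × 4.71 cm = 3225.2196 cm².
684.76 has 5 significant figures; 4.71 has 3.
Division/multiplication keeps the fewest: 3 significant figures.
Rounded: 3.23 × 10^3 cm².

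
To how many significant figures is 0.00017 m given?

0.00017: leading zeros are not significant.

2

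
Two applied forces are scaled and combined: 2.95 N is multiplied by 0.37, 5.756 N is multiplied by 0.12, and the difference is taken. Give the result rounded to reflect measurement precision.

2.95 × 0.37 = 1.0915 → 1.1 N (2 s.f., last digit at the 10^-1 place).
5.756 × 0.12 = 0.69072 → 0.69 N (2 s.f., last digit at the 10^-2 place).
Difference: 0.40078 N; keep the coarser place, 10^-1.
Result: 0.4 N.

0.4 N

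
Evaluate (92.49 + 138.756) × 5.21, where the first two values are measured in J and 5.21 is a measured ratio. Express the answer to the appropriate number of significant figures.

1.20 × 10^3 J

92.49 J + 138.756 J = 231.246 J; the sum is limited to 2 decimal places (5 s.f.).
Carrying full precision, 231.246 × 5.21 = 1204.79166 J; 5.21 has 3 s.f., so the result keeps min(5, 3) = 3 s.f.
Rounded to 3 significant figures: 1.20 × 10^3 J.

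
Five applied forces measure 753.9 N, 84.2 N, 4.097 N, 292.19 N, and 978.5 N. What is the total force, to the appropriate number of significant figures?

2112.9 N

753.9 N + 84.2 N + 4.097 N + 292.19 N + 978.5 N = 2112.887 N.
Addition/subtraction keeps the fewest decimal places: 753.9 → 1 decimal place, 84.2 → 1 decimal place, 4.097 → 3 decimal places, 292.19 → 2 decimal places, 978.5 → 1 decimal place; limit is 1.
Rounded to 1 decimal place: 2112.9 N.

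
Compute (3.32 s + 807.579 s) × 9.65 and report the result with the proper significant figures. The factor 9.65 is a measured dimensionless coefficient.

3.32 s + 807.579 s = 810.899 s; the sum is limited to 2 decimal places (5 s.f.).
Carrying full precision, 810.899 × 9.65 = 7825.17535 s; 9.65 has 3 s.f., so the result keeps min(5, 3) = 3 s.f.
Rounded to 3 significant figures: 7.83 × 10^3 s.

7.83 × 10^3 s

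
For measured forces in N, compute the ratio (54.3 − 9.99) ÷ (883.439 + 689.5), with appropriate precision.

54.3 − 9.99 = 44.31, limited to 1 d.p. → 3 s.f.; 883.439 + 689.5 = 1572.939, limited to 1 d.p. → 5 s.f.
Carrying full precision, 44.31 ÷ 1572.939 = 0.028170196047…; keep min(3, 5) = 3 s.f.
Rounded to 3 significant figures: 0.0282.

0.0282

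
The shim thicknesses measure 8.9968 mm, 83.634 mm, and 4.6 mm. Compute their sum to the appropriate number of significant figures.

8.9968 mm + 83.634 mm + 4.6 mm = 97.2308 mm.
Addition/subtraction keeps the fewest decimal places: 8.9968 → 4 decimal places, 83.634 → 3 decimal places, 4.6 → 1 decimal place; limit is 1.
Rounded to 1 decimal place: 97.2 mm.

97.2 mm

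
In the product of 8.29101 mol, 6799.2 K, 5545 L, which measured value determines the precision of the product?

5545 L

8.29101 mol → 6 s.f.; 6799.2 K → 5 s.f.; 5545 L → 4 s.f.
The fewest is 4 significant figures, from 5545 L.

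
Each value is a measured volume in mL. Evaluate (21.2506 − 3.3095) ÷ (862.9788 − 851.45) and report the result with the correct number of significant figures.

21.2506 − 3.3095 = 17.9411, limited to 4 d.p. → 6 s.f.; 862.9788 − 851.45 = 11.5288, limited to 2 d.p. → 4 s.f.
Carrying full precision, 17.9411 ÷ 11.5288 = 1.55619839012…; keep min(6, 4) = 4 s.f.
Rounded to 4 significant figures: 1.556.

1.556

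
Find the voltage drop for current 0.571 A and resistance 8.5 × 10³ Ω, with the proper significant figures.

4.9 × 10³ V

voltage drop = 0.571 A × 8.5 × 10³ Ω = 4853.5 V.
0.571 has 3 significant figures; 8.5 × 10³ has 2.
Division/multiplication keeps the fewest: 2 significant figures.
Rounded: 4.9 × 10³ V.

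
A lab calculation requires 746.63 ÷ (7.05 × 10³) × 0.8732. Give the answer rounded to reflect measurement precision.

746.63 ÷ (7.05 × 10³) × 0.8732 = 0.0924762150355…
Multiplication/division keeps the fewest significant figures: 746.63 → 5 s.f., 7.05 × 10³ → 3 s.f., 0.8732 → 4 s.f.; limit is 3.
Rounded to 3 significant figures: 0.0925.

0.0925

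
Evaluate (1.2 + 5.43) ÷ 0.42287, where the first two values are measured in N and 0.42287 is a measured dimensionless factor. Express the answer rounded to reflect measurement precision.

1.2 N + 5.43 N = 6.63 N; the sum is limited to 1 decimal place (2 s.f.).
Carrying full precision, 6.63 ÷ 0.42287 = 15.6785773406… N; 0.42287 has 5 s.f., so the result keeps min(2, 5) = 2 s.f.
Rounded to 2 significant figures: 16 N.

16 N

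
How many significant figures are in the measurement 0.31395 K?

5

0.31395: leading zeros are not significant.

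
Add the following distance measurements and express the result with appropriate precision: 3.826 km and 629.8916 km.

633.718 km

3.826 km + 629.8916 km = 633.7176 km.
Addition/subtraction keeps the fewest decimal places: 3.826 → 3 decimal places, 629.8916 → 4 decimal places; limit is 3.
Rounded to 3 decimal places: 633.718 km.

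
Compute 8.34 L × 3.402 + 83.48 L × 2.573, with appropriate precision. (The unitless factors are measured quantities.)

8.34 × 3.402 = 28.37268 → 28.4 L (3 s.f., last digit at the 10^-1 place).
83.48 × 2.573 = 214.79404 → 214.8 L (4 s.f., last digit at the 10^-1 place).
Sum: 243.16672 L; keep the coarser place, 10^-1.
Result: 2.432 × 10^2 L.

2.432 × 10^2 L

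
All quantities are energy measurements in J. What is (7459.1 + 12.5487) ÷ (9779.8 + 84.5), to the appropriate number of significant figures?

7459.1 + 12.5487 = 7471.6487, limited to 1 d.p. → 5 s.f.; 9779.8 + 84.5 = 9864.3, limited to 1 d.p. → 5 s.f.
Carrying full precision, 7471.6487 ÷ 9864.3 = 0.757443376621…; keep min(5, 5) = 5 s.f.
Rounded to 5 significant figures: 0.75744.

0.75744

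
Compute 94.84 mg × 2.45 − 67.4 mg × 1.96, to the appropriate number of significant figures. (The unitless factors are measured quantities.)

1.00 × 10^2 mg

94.84 × 2.45 = 232.358 → 232 mg (3 s.f., last digit at the 10^0 place).
67.4 × 1.96 = 132.104 → 132 mg (3 s.f., last digit at the 10^0 place).
Difference: 100.254 mg; keep the coarser place, 10^0.
Result: 1.00 × 10^2 mg.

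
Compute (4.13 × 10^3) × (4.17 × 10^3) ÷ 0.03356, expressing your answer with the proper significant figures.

5.13 × 10^8

(4.13 × 10^3) × (4.17 × 10^3) ÷ 0.03356 = 513173420.739…
Multiplication/division keeps the fewest significant figures: 4.13 × 10^3 → 3 s.f., 4.17 × 10^3 → 3 s.f., 0.03356 → 4 s.f.; limit is 3.
Rounded to 3 significant figures: 5.13 × 10^8.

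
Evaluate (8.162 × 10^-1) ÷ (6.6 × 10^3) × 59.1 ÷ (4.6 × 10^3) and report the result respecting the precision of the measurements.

(8.162 × 10^-1) ÷ (6.6 × 10^3) × 59.1 ÷ (4.6 × 10^3) = 0.00000158884782609…
Multiplication/division keeps the fewest significant figures: 8.162 × 10^-1 → 4 s.f., 6.6 × 10^3 → 2 s.f., 59.1 → 3 s.f., 4.6 × 10^3 → 2 s.f.; limit is 2.
Rounded to 2 significant figures: 1.6 × 10^-6.

1.6 × 10^-6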